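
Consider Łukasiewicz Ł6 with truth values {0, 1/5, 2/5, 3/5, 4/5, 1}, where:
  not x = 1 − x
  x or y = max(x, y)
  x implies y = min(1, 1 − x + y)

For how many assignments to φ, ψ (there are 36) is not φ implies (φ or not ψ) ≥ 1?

value 1: 24 assignments (counts)
value 4/5: 5 assignments
value 3/5: 2 assignments
value 2/5: 3 assignments
value 1/5: 1 assignment
value 0: 1 assignment
So 24 of the 36 assignments meet the threshold.

24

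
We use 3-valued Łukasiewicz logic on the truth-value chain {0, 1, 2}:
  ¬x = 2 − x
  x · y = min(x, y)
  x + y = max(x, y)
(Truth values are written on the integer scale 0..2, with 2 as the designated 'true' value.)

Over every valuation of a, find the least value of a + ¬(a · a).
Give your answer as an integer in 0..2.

Take a = 1:
a · a = 1 · 1 = 1
¬(a · a) = ¬1 = 1
a + ¬(a · a) = 1 + 1 = 1
No assignment yields a value below 1, so this is the minimum.

1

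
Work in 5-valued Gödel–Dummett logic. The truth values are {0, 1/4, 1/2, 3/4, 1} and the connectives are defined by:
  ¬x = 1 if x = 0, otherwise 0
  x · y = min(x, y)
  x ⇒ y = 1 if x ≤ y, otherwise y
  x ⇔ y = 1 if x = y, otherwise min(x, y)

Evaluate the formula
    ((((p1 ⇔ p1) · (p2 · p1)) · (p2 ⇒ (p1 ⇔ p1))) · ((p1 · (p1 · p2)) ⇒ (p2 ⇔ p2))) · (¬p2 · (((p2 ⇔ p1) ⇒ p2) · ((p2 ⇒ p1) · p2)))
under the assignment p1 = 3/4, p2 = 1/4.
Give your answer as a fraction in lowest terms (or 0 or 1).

p1 ⇔ p1 = 3/4 ⇔ 3/4 = 1
p2 · p1 = 1/4 · 3/4 = 1/4
(p1 ⇔ p1) · (p2 · p1) = 1 · 1/4 = 1/4
p1 ⇔ p1 = 3/4 ⇔ 3/4 = 1
p2 ⇒ (p1 ⇔ p1) = 1/4 ⇒ 1 = 1
((p1 ⇔ p1) · (p2 · p1)) · (p2 ⇒ (p1 ⇔ p1)) = 1/4 · 1 = 1/4
p1 · p2 = 3/4 · 1/4 = 1/4
p1 · (p1 · p2) = 3/4 · 1/4 = 1/4
p2 ⇔ p2 = 1/4 ⇔ 1/4 = 1
(p1 · (p1 · p2)) ⇒ (p2 ⇔ p2) = 1/4 ⇒ 1 = 1
(((p1 ⇔ p1) · (p2 · p1)) · (p2 ⇒ (p1 ⇔ p1))) · ((p1 · (p1 · p2)) ⇒ (p2 ⇔ p2)) = 1/4 · 1 = 1/4
¬p2 = ¬1/4 = 0
p2 ⇔ p1 = 1/4 ⇔ 3/4 = 1/4
(p2 ⇔ p1) ⇒ p2 = 1/4 ⇒ 1/4 = 1
p2 ⇒ p1 = 1/4 ⇒ 3/4 = 1
(p2 ⇒ p1) · p2 = 1 · 1/4 = 1/4
((p2 ⇔ p1) ⇒ p2) · ((p2 ⇒ p1) · p2) = 1 · 1/4 = 1/4
¬p2 · (((p2 ⇔ p1) ⇒ p2) · ((p2 ⇒ p1) · p2)) = 0 · 1/4 = 0
((((p1 ⇔ p1) · (p2 · p1)) · (p2 ⇒ (p1 ⇔ p1))) · ((p1 · (p1 · p2)) ⇒ (p2 ⇔ p2))) · (¬p2 · (((p2 ⇔ p1) ⇒ p2) · ((p2 ⇒ p1) · p2))) = 1/4 · 0 = 0

0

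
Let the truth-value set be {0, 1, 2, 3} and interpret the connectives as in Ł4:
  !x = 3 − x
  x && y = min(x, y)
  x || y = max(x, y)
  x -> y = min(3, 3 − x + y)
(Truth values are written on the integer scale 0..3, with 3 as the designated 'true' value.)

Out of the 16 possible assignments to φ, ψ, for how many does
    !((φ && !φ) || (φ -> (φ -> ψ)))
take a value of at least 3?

φ = 0, ψ = 0 ↦ 0  <
φ = 0, ψ = 1 ↦ 0  <
φ = 0, ψ = 2 ↦ 0  <
φ = 0, ψ = 3 ↦ 0  <
φ = 1, ψ = 0 ↦ 0  <
φ = 1, ψ = 1 ↦ 0  <
φ = 1, ψ = 2 ↦ 0  <
φ = 1, ψ = 3 ↦ 0  <
φ = 2, ψ = 0 ↦ 1  <
φ = 2, ψ = 1 ↦ 0  <
φ = 2, ψ = 2 ↦ 0  <
φ = 2, ψ = 3 ↦ 0  <
φ = 3, ψ = 0 ↦ 3  ≥
φ = 3, ψ = 1 ↦ 2  <
φ = 3, ψ = 2 ↦ 1  <
φ = 3, ψ = 3 ↦ 0  <
So 1 of the 16 assignments meets the threshold.

1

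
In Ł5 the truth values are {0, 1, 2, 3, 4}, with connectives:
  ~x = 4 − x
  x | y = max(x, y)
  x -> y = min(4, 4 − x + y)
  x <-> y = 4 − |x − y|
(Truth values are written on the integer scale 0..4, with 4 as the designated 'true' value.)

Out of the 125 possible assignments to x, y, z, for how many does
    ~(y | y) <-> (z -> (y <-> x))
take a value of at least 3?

value 4: 23 assignments (counts)
value 3: 32 assignments (counts)
value 2: 30 assignments
value 1: 24 assignments
value 0: 16 assignments
So 55 of the 125 assignments meet the threshold.

55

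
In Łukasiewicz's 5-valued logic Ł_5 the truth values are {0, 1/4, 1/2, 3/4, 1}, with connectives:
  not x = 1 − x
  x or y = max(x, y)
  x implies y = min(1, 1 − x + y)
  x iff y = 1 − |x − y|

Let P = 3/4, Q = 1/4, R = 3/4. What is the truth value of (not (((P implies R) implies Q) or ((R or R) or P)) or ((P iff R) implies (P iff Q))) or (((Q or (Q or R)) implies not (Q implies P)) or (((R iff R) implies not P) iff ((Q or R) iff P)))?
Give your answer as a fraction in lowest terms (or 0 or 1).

1/2

P implies R = 3/4 implies 3/4 = 1
(P implies R) implies Q = 1 implies 1/4 = 1/4
R or R = 3/4 or 3/4 = 3/4
(R or R) or P = 3/4 or 3/4 = 3/4
((P implies R) implies Q) or ((R or R) or P) = 1/4 or 3/4 = 3/4
not (((P implies R) implies Q) or ((R or R) or P)) = not 3/4 = 1/4
P iff R = 3/4 iff 3/4 = 1
P iff Q = 3/4 iff 1/4 = 1/2
(P iff R) implies (P iff Q) = 1 implies 1/2 = 1/2
not (((P implies R) implies Q) or ((R or R) or P)) or ((P iff R) implies (P iff Q)) = 1/4 or 1/2 = 1/2
Q or R = 1/4 or 3/4 = 3/4
Q or (Q or R) = 1/4 or 3/4 = 3/4
Q implies P = 1/4 implies 3/4 = 1
not (Q implies P) = not 1 = 0
(Q or (Q or R)) implies not (Q implies P) = 3/4 implies 0 = 1/4
R iff R = 3/4 iff 3/4 = 1
not P = not 3/4 = 1/4
(R iff R) implies not P = 1 implies 1/4 = 1/4
Q or R = 1/4 or 3/4 = 3/4
(Q or R) iff P = 3/4 iff 3/4 = 1
((R iff R) implies not P) iff ((Q or R) iff P) = 1/4 iff 1 = 1/4
((Q or (Q or R)) implies not (Q implies P)) or (((R iff R) implies not P) iff ((Q or R) iff P)) = 1/4 or 1/4 = 1/4
(not (((P implies R) implies Q) or ((R or R) or P)) or ((P iff R) implies (P iff Q))) or (((Q or (Q or R)) implies not (Q implies P)) or (((R iff R) implies not P) iff ((Q or R) iff P))) = 1/2 or 1/4 = 1/2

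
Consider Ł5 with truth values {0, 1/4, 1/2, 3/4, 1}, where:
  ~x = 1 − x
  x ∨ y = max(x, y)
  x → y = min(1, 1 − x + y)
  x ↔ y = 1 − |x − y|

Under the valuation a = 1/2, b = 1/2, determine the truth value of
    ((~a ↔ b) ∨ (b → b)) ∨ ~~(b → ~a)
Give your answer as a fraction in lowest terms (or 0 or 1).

1

~a = ~1/2 = 1/2
~a ↔ b = 1/2 ↔ 1/2 = 1
b → b = 1/2 → 1/2 = 1
(~a ↔ b) ∨ (b → b) = 1 ∨ 1 = 1
~a = ~1/2 = 1/2
b → ~a = 1/2 → 1/2 = 1
~(b → ~a) = ~1 = 0
~~(b → ~a) = ~0 = 1
((~a ↔ b) ∨ (b → b)) ∨ ~~(b → ~a) = 1 ∨ 1 = 1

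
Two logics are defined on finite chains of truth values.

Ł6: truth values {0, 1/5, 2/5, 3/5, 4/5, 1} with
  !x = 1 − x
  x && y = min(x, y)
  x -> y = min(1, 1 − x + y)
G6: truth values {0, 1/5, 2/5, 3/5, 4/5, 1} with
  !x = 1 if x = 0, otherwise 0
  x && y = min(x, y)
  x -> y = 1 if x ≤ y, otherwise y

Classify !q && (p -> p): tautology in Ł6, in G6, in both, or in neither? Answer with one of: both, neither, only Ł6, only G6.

neither

In Ł6: at p = 0, q = 1/5 the value is 4/5 — not a tautology.
In G6: at p = 0, q = 1/5 the value is 0 — not a tautology.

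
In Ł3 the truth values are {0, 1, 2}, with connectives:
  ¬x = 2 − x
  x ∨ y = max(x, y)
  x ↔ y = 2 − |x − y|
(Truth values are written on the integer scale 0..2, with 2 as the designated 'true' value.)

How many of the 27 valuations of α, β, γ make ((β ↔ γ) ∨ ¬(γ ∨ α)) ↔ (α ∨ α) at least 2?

9

value 2: 9 assignments (counts)
value 1: 11 assignments
value 0: 7 assignments
So 9 of the 27 assignments meet the threshold.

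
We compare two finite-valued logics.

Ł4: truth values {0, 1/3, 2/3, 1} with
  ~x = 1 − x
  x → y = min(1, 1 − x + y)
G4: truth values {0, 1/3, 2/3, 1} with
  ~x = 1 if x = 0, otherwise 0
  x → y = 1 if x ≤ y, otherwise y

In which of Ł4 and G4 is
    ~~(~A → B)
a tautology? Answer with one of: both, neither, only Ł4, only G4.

neither

In Ł4: at A = 0, B = 0 the value is 0 — not a tautology.
In G4: at A = 0, B = 0 the value is 0 — not a tautology.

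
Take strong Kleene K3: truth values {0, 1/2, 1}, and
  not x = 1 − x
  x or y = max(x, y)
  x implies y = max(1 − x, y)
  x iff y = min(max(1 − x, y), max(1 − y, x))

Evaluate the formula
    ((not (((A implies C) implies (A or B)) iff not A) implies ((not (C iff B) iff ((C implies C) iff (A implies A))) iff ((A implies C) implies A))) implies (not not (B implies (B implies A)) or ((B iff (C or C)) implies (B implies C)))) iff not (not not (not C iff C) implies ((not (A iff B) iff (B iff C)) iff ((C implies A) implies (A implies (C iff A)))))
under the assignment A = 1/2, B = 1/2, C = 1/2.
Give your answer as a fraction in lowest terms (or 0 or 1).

A implies C = 1/2 implies 1/2 = 1/2
A or B = 1/2 or 1/2 = 1/2
(A implies C) implies (A or B) = 1/2 implies 1/2 = 1/2
not A = not 1/2 = 1/2
((A implies C) implies (A or B)) iff not A = 1/2 iff 1/2 = 1/2
not (((A implies C) implies (A or B)) iff not A) = not 1/2 = 1/2
C iff B = 1/2 iff 1/2 = 1/2
not (C iff B) = not 1/2 = 1/2
C implies C = 1/2 implies 1/2 = 1/2
A implies A = 1/2 implies 1/2 = 1/2
(C implies C) iff (A implies A) = 1/2 iff 1/2 = 1/2
not (C iff B) iff ((C implies C) iff (A implies A)) = 1/2 iff 1/2 = 1/2
A implies C = 1/2 implies 1/2 = 1/2
(A implies C) implies A = 1/2 implies 1/2 = 1/2
(not (C iff B) iff ((C implies C) iff (A implies A))) iff ((A implies C) implies A) = 1/2 iff 1/2 = 1/2
not (((A implies C) implies (A or B)) iff not A) implies ((not (C iff B) iff ((C implies C) iff (A implies A))) iff ((A implies C) implies A)) = 1/2 implies 1/2 = 1/2
B implies A = 1/2 implies 1/2 = 1/2
B implies (B implies A) = 1/2 implies 1/2 = 1/2
not (B implies (B implies A)) = not 1/2 = 1/2
not not (B implies (B implies A)) = not 1/2 = 1/2
C or C = 1/2 or 1/2 = 1/2
B iff (C or C) = 1/2 iff 1/2 = 1/2
B implies C = 1/2 implies 1/2 = 1/2
(B iff (C or C)) implies (B implies C) = 1/2 implies 1/2 = 1/2
not not (B implies (B implies A)) or ((B iff (C or C)) implies (B implies C)) = 1/2 or 1/2 = 1/2
(not (((A implies C) implies (A or B)) iff not A) implies ((not (C iff B) iff ((C implies C) iff (A implies A))) iff ((A implies C) implies A))) implies (not not (B implies (B implies A)) or ((B iff (C or C)) implies (B implies C))) = 1/2 implies 1/2 = 1/2
not C = not 1/2 = 1/2
not C iff C = 1/2 iff 1/2 = 1/2
not (not C iff C) = not 1/2 = 1/2
not not (not C iff C) = not 1/2 = 1/2
A iff B = 1/2 iff 1/2 = 1/2
not (A iff B) = not 1/2 = 1/2
B iff C = 1/2 iff 1/2 = 1/2
not (A iff B) iff (B iff C) = 1/2 iff 1/2 = 1/2
C implies A = 1/2 implies 1/2 = 1/2
C iff A = 1/2 iff 1/2 = 1/2
A implies (C iff A) = 1/2 implies 1/2 = 1/2
(C implies A) implies (A implies (C iff A)) = 1/2 implies 1/2 = 1/2
(not (A iff B) iff (B iff C)) iff ((C implies A) implies (A implies (C iff A))) = 1/2 iff 1/2 = 1/2
not not (not C iff C) implies ((not (A iff B) iff (B iff C)) iff ((C implies A) implies (A implies (C iff A)))) = 1/2 implies 1/2 = 1/2
not (not not (not C iff C) implies ((not (A iff B) iff (B iff C)) iff ((C implies A) implies (A implies (C iff A))))) = not 1/2 = 1/2
((not (((A implies C) implies (A or B)) iff not A) implies ((not (C iff B) iff ((C implies C) iff (A implies A))) iff ((A implies C) implies A))) implies (not not (B implies (B implies A)) or ((B iff (C or C)) implies (B implies C)))) iff not (not not (not C iff C) implies ((not (A iff B) iff (B iff C)) iff ((C implies A) implies (A implies (C iff A))))) = 1/2 iff 1/2 = 1/2

1/2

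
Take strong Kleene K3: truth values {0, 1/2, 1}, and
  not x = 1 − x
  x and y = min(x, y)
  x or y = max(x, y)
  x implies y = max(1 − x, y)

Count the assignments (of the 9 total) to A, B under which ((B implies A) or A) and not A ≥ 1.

1

A = 0, B = 0 ↦ 1  ≥
A = 0, B = 1/2 ↦ 1/2  <
A = 0, B = 1 ↦ 0  <
A = 1/2, B = 0 ↦ 1/2  <
A = 1/2, B = 1/2 ↦ 1/2  <
A = 1/2, B = 1 ↦ 1/2  <
A = 1, B = 0 ↦ 0  <
A = 1, B = 1/2 ↦ 0  <
A = 1, B = 1 ↦ 0  <
So 1 of the 9 assignments meets the threshold.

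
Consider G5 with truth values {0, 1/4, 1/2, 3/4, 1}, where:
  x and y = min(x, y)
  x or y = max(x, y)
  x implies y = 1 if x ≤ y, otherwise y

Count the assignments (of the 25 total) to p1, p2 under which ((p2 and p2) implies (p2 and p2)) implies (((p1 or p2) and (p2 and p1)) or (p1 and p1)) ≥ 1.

value 1: 5 assignments (counts)
value 3/4: 5 assignments
value 1/2: 5 assignments
value 1/4: 5 assignments
value 0: 5 assignments
So 5 of the 25 assignments meet the threshold.

5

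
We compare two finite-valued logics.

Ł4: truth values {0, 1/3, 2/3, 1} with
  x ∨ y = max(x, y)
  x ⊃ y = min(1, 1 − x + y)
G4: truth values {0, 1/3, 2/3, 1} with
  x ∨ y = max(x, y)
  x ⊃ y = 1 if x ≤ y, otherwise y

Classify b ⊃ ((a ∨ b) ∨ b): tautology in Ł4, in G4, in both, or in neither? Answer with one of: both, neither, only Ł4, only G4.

In Ł4: every assignment gives 1 — tautology.
In G4: every assignment gives 1 — tautology.

both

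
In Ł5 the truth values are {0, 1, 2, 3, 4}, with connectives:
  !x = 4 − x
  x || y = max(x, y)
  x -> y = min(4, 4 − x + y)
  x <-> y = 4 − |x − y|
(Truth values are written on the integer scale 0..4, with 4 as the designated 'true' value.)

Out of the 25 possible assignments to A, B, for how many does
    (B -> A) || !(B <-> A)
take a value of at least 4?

value 4: 16 assignments (counts)
value 3: 6 assignments
value 2: 3 assignments
So 16 of the 25 assignments meet the threshold.

16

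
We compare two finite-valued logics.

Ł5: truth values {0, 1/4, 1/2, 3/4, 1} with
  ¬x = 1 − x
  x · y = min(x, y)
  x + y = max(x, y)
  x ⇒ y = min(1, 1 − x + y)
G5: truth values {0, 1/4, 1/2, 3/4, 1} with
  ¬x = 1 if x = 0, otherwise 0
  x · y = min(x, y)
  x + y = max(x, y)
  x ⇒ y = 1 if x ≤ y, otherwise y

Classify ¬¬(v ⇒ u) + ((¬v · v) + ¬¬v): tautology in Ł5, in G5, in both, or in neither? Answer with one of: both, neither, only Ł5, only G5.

only G5

In Ł5: at u = 0, v = 1/4 the value is 3/4 — not a tautology.
In G5: every assignment gives 1 — tautology.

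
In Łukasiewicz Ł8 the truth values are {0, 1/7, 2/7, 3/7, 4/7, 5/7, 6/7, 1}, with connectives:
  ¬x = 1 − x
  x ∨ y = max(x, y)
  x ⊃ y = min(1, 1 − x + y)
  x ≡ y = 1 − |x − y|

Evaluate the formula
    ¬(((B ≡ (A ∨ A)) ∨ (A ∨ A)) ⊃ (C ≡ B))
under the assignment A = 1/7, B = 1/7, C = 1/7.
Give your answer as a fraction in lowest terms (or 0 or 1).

0

A ∨ A = 1/7 ∨ 1/7 = 1/7
B ≡ (A ∨ A) = 1/7 ≡ 1/7 = 1
A ∨ A = 1/7 ∨ 1/7 = 1/7
(B ≡ (A ∨ A)) ∨ (A ∨ A) = 1 ∨ 1/7 = 1
C ≡ B = 1/7 ≡ 1/7 = 1
((B ≡ (A ∨ A)) ∨ (A ∨ A)) ⊃ (C ≡ B) = 1 ⊃ 1 = 1
¬(((B ≡ (A ∨ A)) ∨ (A ∨ A)) ⊃ (C ≡ B)) = ¬1 = 0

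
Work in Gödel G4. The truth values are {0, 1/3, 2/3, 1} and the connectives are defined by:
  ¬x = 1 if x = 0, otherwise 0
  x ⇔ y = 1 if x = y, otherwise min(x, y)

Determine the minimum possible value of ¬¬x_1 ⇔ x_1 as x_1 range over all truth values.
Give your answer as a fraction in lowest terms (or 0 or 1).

1/3

Take x_1 = 1/3:
¬x_1 = ¬1/3 = 0
¬¬x_1 = ¬0 = 1
¬¬x_1 ⇔ x_1 = 1 ⇔ 1/3 = 1/3
No assignment yields a value below 1/3, so this is the minimum.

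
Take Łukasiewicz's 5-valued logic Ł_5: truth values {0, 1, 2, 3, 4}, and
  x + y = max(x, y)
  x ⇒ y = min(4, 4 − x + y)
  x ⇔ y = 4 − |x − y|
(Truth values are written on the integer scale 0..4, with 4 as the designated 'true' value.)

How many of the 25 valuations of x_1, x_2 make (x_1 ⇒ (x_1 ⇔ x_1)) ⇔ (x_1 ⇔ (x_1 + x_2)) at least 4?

value 4: 15 assignments (counts)
value 3: 4 assignments
value 2: 3 assignments
value 1: 2 assignments
value 0: 1 assignment
So 15 of the 25 assignments meet the threshold.

15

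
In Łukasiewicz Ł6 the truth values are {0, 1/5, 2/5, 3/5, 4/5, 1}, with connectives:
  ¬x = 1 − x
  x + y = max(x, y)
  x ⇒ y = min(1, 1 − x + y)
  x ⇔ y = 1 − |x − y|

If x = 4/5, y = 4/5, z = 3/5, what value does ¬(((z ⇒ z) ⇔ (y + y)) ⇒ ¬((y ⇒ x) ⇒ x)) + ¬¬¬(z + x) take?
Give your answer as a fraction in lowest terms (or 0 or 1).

3/5

z ⇒ z = 3/5 ⇒ 3/5 = 1
y + y = 4/5 + 4/5 = 4/5
(z ⇒ z) ⇔ (y + y) = 1 ⇔ 4/5 = 4/5
y ⇒ x = 4/5 ⇒ 4/5 = 1
(y ⇒ x) ⇒ x = 1 ⇒ 4/5 = 4/5
¬((y ⇒ x) ⇒ x) = ¬4/5 = 1/5
((z ⇒ z) ⇔ (y + y)) ⇒ ¬((y ⇒ x) ⇒ x) = 4/5 ⇒ 1/5 = 2/5
¬(((z ⇒ z) ⇔ (y + y)) ⇒ ¬((y ⇒ x) ⇒ x)) = ¬2/5 = 3/5
z + x = 3/5 + 4/5 = 4/5
¬(z + x) = ¬4/5 = 1/5
¬¬(z + x) = ¬1/5 = 4/5
¬¬¬(z + x) = ¬4/5 = 1/5
¬(((z ⇒ z) ⇔ (y + y)) ⇒ ¬((y ⇒ x) ⇒ x)) + ¬¬¬(z + x) = 3/5 + 1/5 = 3/5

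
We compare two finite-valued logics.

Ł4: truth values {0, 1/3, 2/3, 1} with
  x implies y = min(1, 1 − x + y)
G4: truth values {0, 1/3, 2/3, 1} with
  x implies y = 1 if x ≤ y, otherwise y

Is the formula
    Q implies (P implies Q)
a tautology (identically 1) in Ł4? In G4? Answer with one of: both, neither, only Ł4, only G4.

In Ł4: every assignment gives 1 — tautology.
In G4: every assignment gives 1 — tautology.

both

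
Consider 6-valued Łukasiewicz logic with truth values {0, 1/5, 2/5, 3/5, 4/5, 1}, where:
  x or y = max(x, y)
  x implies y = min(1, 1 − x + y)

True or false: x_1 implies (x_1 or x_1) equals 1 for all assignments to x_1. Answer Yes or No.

Yes

x_1 = 0 ↦ 1
x_1 = 1/5 ↦ 1
x_1 = 2/5 ↦ 1
x_1 = 3/5 ↦ 1
x_1 = 4/5 ↦ 1
x_1 = 1 ↦ 1
Every assignment gives a value ≥ 1.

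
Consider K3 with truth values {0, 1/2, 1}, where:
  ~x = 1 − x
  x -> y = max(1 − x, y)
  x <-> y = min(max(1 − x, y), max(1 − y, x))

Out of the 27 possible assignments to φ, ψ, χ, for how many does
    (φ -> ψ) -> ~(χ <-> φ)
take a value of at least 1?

8

value 1: 8 assignments (counts)
value 1/2: 15 assignments
value 0: 4 assignments
So 8 of the 27 assignments meet the threshold.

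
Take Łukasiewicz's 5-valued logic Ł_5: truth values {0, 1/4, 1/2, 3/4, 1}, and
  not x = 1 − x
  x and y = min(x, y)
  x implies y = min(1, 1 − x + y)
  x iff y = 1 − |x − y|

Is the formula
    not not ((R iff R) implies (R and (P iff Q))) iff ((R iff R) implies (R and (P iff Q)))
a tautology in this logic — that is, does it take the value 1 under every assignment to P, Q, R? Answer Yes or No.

At P = 1/4, Q = 1/2, R = 1, for instance:
R iff R = 1 iff 1 = 1
P iff Q = 1/4 iff 1/2 = 3/4
R and (P iff Q) = 1 and 3/4 = 3/4
(R iff R) implies (R and (P iff Q)) = 1 implies 3/4 = 3/4
not ((R iff R) implies (R and (P iff Q))) = not 3/4 = 1/4
not not ((R iff R) implies (R and (P iff Q))) = not 1/4 = 3/4
not not ((R iff R) implies (R and (P iff Q))) iff ((R iff R) implies (R and (P iff Q))) = 3/4 iff 3/4 = 1
and checking the remaining 124 assignments likewise gives ≥ 1 in every case.

Yes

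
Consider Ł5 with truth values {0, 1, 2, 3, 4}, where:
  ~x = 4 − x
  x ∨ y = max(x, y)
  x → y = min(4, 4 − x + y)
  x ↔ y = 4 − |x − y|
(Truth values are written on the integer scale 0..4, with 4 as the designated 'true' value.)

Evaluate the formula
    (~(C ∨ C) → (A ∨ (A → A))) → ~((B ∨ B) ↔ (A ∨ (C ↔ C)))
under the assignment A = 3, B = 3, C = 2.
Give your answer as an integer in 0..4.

C ∨ C = 2 ∨ 2 = 2
~(C ∨ C) = ~2 = 2
A → A = 3 → 3 = 4
A ∨ (A → A) = 3 ∨ 4 = 4
~(C ∨ C) → (A ∨ (A → A)) = 2 → 4 = 4
B ∨ B = 3 ∨ 3 = 3
C ↔ C = 2 ↔ 2 = 4
A ∨ (C ↔ C) = 3 ∨ 4 = 4
(B ∨ B) ↔ (A ∨ (C ↔ C)) = 3 ↔ 4 = 3
~((B ∨ B) ↔ (A ∨ (C ↔ C))) = ~3 = 1
(~(C ∨ C) → (A ∨ (A → A))) → ~((B ∨ B) ↔ (A ∨ (C ↔ C))) = 4 → 1 = 1

1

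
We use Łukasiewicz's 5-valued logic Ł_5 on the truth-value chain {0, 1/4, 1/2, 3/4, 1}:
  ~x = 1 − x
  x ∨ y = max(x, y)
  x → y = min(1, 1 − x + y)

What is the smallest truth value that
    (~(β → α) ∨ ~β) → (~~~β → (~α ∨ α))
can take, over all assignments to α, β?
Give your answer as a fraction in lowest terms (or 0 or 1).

1/2

Take α = 1/2, β = 0:
β → α = 0 → 1/2 = 1
~(β → α) = ~1 = 0
~β = ~0 = 1
~(β → α) ∨ ~β = 0 ∨ 1 = 1
~β = ~0 = 1
~~β = ~1 = 0
~~~β = ~0 = 1
~α = ~1/2 = 1/2
~α ∨ α = 1/2 ∨ 1/2 = 1/2
~~~β → (~α ∨ α) = 1 → 1/2 = 1/2
(~(β → α) ∨ ~β) → (~~~β → (~α ∨ α)) = 1 → 1/2 = 1/2
No assignment yields a value below 1/2, so this is the minimum.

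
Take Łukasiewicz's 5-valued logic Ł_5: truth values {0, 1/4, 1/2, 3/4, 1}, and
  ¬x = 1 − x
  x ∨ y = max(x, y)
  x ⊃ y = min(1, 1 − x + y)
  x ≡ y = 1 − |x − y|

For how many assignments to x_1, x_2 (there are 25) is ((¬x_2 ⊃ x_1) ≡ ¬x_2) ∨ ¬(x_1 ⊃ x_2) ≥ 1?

3

value 1: 3 assignments (counts)
value 3/4: 5 assignments
value 1/2: 6 assignments
value 1/4: 5 assignments
value 0: 6 assignments
So 3 of the 25 assignments meet the threshold.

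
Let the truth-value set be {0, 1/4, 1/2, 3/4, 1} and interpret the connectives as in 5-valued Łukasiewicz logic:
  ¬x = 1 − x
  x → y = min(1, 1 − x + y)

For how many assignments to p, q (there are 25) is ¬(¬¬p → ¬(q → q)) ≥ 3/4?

value 1: 5 assignments (counts)
value 3/4: 5 assignments (counts)
value 1/2: 5 assignments
value 1/4: 5 assignments
value 0: 5 assignments
So 10 of the 25 assignments meet the threshold.

10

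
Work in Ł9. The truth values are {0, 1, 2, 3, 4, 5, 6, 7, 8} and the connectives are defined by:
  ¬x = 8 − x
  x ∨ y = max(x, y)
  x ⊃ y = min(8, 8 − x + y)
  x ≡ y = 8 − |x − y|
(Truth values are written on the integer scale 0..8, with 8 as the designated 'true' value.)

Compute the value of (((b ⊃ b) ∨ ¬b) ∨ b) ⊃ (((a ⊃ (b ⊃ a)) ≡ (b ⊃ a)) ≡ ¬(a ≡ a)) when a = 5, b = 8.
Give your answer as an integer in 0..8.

3

b ⊃ b = 8 ⊃ 8 = 8
¬b = ¬8 = 0
(b ⊃ b) ∨ ¬b = 8 ∨ 0 = 8
((b ⊃ b) ∨ ¬b) ∨ b = 8 ∨ 8 = 8
b ⊃ a = 8 ⊃ 5 = 5
a ⊃ (b ⊃ a) = 5 ⊃ 5 = 8
b ⊃ a = 8 ⊃ 5 = 5
(a ⊃ (b ⊃ a)) ≡ (b ⊃ a) = 8 ≡ 5 = 5
a ≡ a = 5 ≡ 5 = 8
¬(a ≡ a) = ¬8 = 0
((a ⊃ (b ⊃ a)) ≡ (b ⊃ a)) ≡ ¬(a ≡ a) = 5 ≡ 0 = 3
(((b ⊃ b) ∨ ¬b) ∨ b) ⊃ (((a ⊃ (b ⊃ a)) ≡ (b ⊃ a)) ≡ ¬(a ≡ a)) = 8 ⊃ 3 = 3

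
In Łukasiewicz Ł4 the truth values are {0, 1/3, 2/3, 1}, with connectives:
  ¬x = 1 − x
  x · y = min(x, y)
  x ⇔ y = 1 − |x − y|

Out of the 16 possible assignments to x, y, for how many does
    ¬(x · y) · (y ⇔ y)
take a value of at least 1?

x = 0, y = 0 ↦ 1  ≥
x = 0, y = 1/3 ↦ 1  ≥
x = 0, y = 2/3 ↦ 1  ≥
x = 0, y = 1 ↦ 1  ≥
x = 1/3, y = 0 ↦ 1  ≥
x = 1/3, y = 1/3 ↦ 2/3  <
x = 1/3, y = 2/3 ↦ 2/3  <
x = 1/3, y = 1 ↦ 2/3  <
x = 2/3, y = 0 ↦ 1  ≥
x = 2/3, y = 1/3 ↦ 2/3  <
x = 2/3, y = 2/3 ↦ 1/3  <
x = 2/3, y = 1 ↦ 1/3  <
x = 1, y = 0 ↦ 1  ≥
x = 1, y = 1/3 ↦ 2/3  <
x = 1, y = 2/3 ↦ 1/3  <
x = 1, y = 1 ↦ 0  <
So 7 of the 16 assignments meet the threshold.

7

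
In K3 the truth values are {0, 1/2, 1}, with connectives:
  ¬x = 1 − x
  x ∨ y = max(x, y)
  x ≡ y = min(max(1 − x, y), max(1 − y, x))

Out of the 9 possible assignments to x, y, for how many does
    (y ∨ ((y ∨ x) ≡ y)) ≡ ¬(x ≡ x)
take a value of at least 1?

x = 0, y = 0 ↦ 0  <
x = 0, y = 1/2 ↦ 1/2  <
x = 0, y = 1 ↦ 0  <
x = 1/2, y = 0 ↦ 1/2  <
x = 1/2, y = 1/2 ↦ 1/2  <
x = 1/2, y = 1 ↦ 1/2  <
x = 1, y = 0 ↦ 1  ≥
x = 1, y = 1/2 ↦ 1/2  <
x = 1, y = 1 ↦ 0  <
So 1 of the 9 assignments meets the threshold.

1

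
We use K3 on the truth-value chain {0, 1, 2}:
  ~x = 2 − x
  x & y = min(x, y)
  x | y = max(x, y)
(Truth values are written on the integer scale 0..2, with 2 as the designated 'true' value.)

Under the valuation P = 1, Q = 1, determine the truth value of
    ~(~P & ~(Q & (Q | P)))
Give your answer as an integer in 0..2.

1

~P = ~1 = 1
Q | P = 1 | 1 = 1
Q & (Q | P) = 1 & 1 = 1
~(Q & (Q | P)) = ~1 = 1
~P & ~(Q & (Q | P)) = 1 & 1 = 1
~(~P & ~(Q & (Q | P))) = ~1 = 1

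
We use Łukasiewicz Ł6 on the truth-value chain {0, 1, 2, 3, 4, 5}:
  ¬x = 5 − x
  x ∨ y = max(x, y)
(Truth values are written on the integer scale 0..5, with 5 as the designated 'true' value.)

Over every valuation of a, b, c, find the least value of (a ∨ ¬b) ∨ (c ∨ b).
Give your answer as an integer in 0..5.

3

Take a = 0, b = 2, c = 0:
¬b = ¬2 = 3
a ∨ ¬b = 0 ∨ 3 = 3
c ∨ b = 0 ∨ 2 = 2
(a ∨ ¬b) ∨ (c ∨ b) = 3 ∨ 2 = 3
No assignment yields a value below 3, so this is the minimum.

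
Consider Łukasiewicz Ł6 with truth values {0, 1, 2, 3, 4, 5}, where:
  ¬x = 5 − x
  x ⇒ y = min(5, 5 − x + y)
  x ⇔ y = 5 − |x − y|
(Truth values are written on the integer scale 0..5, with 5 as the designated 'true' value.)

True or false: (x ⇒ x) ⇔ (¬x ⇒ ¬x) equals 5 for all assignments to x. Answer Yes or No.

Yes

x = 0 ↦ 5
x = 1 ↦ 5
x = 2 ↦ 5
x = 3 ↦ 5
x = 4 ↦ 5
x = 5 ↦ 5
Every assignment gives a value ≥ 5.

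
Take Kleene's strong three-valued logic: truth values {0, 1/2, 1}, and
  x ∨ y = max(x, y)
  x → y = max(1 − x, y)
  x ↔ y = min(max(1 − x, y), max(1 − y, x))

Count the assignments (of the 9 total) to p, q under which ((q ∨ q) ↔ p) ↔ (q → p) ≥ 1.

3

p = 0, q = 0 ↦ 1  ≥
p = 0, q = 1/2 ↦ 1/2  <
p = 0, q = 1 ↦ 1  ≥
p = 1/2, q = 0 ↦ 1/2  <
p = 1/2, q = 1/2 ↦ 1/2  <
p = 1/2, q = 1 ↦ 1/2  <
p = 1, q = 0 ↦ 0  <
p = 1, q = 1/2 ↦ 1/2  <
p = 1, q = 1 ↦ 1  ≥
So 3 of the 9 assignments meet the threshold.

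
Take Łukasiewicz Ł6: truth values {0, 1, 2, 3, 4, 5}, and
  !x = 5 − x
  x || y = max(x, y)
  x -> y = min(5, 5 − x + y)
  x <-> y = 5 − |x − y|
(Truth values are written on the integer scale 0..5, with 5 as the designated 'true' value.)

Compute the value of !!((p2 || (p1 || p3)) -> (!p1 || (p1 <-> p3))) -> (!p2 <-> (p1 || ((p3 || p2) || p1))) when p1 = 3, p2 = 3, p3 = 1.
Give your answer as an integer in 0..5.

p1 || p3 = 3 || 1 = 3
p2 || (p1 || p3) = 3 || 3 = 3
!p1 = !3 = 2
p1 <-> p3 = 3 <-> 1 = 3
!p1 || (p1 <-> p3) = 2 || 3 = 3
(p2 || (p1 || p3)) -> (!p1 || (p1 <-> p3)) = 3 -> 3 = 5
!((p2 || (p1 || p3)) -> (!p1 || (p1 <-> p3))) = !5 = 0
!!((p2 || (p1 || p3)) -> (!p1 || (p1 <-> p3))) = !0 = 5
!p2 = !3 = 2
p3 || p2 = 1 || 3 = 3
(p3 || p2) || p1 = 3 || 3 = 3
p1 || ((p3 || p2) || p1) = 3 || 3 = 3
!p2 <-> (p1 || ((p3 || p2) || p1)) = 2 <-> 3 = 4
!!((p2 || (p1 || p3)) -> (!p1 || (p1 <-> p3))) -> (!p2 <-> (p1 || ((p3 || p2) || p1))) = 5 -> 4 = 4

4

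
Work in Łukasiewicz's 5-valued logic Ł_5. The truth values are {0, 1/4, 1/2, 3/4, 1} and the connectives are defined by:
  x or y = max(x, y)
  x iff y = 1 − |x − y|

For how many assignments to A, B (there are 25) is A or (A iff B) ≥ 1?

9

value 1: 9 assignments (counts)
value 3/4: 9 assignments
value 1/2: 4 assignments
value 1/4: 2 assignments
value 0: 1 assignment
So 9 of the 25 assignments meet the threshold.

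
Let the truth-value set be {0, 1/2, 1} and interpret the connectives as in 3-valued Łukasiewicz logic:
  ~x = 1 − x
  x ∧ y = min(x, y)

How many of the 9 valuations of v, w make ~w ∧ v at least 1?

v = 0, w = 0 ↦ 0  <
v = 0, w = 1/2 ↦ 0  <
v = 0, w = 1 ↦ 0  <
v = 1/2, w = 0 ↦ 1/2  <
v = 1/2, w = 1/2 ↦ 1/2  <
v = 1/2, w = 1 ↦ 0  <
v = 1, w = 0 ↦ 1  ≥
v = 1, w = 1/2 ↦ 1/2  <
v = 1, w = 1 ↦ 0  <
So 1 of the 9 assignments meets the threshold.

1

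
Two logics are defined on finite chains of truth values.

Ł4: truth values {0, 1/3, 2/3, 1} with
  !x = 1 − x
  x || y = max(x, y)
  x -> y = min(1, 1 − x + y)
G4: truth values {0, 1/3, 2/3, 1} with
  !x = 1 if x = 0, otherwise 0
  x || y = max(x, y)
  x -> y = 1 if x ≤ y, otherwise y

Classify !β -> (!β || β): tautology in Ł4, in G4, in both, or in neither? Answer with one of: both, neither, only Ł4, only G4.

In Ł4: every assignment gives 1 — tautology.
In G4: every assignment gives 1 — tautology.

both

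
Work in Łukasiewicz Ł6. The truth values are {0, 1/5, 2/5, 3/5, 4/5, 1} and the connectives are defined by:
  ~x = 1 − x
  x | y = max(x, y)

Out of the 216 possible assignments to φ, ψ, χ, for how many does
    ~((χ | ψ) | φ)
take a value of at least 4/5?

8

value 1: 1 assignment (counts)
value 4/5: 7 assignments (counts)
value 3/5: 19 assignments
value 2/5: 37 assignments
value 1/5: 61 assignments
value 0: 91 assignments
So 8 of the 216 assignments meet the threshold.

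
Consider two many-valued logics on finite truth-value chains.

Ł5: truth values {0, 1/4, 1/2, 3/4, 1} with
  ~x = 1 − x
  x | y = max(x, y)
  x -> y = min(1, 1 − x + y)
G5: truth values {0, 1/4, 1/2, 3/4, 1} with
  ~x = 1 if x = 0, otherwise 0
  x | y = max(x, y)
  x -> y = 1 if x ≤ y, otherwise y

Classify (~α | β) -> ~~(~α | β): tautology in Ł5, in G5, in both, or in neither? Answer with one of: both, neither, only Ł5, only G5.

both

In Ł5: every assignment gives 1 — tautology.
In G5: every assignment gives 1 — tautology.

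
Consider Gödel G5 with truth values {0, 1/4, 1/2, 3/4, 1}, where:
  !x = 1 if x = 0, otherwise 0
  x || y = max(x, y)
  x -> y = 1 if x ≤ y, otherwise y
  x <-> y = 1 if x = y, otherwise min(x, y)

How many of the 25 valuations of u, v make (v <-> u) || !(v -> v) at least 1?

5

value 1: 5 assignments (counts)
value 3/4: 2 assignments
value 1/2: 4 assignments
value 1/4: 6 assignments
value 0: 8 assignments
So 5 of the 25 assignments meet the threshold.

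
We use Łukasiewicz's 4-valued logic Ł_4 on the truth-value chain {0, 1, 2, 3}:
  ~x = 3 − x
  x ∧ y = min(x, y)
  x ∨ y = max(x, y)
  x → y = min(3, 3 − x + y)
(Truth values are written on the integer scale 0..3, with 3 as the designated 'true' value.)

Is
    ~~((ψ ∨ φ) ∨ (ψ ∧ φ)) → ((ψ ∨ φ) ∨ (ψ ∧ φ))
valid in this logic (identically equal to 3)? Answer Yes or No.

φ = 0, ψ = 0 ↦ 3
φ = 0, ψ = 1 ↦ 3
φ = 0, ψ = 2 ↦ 3
φ = 0, ψ = 3 ↦ 3
φ = 1, ψ = 0 ↦ 3
φ = 1, ψ = 1 ↦ 3
φ = 1, ψ = 2 ↦ 3
φ = 1, ψ = 3 ↦ 3
φ = 2, ψ = 0 ↦ 3
φ = 2, ψ = 1 ↦ 3
φ = 2, ψ = 2 ↦ 3
φ = 2, ψ = 3 ↦ 3
φ = 3, ψ = 0 ↦ 3
φ = 3, ψ = 1 ↦ 3
φ = 3, ψ = 2 ↦ 3
φ = 3, ψ = 3 ↦ 3
Every assignment gives a value ≥ 3.

Yes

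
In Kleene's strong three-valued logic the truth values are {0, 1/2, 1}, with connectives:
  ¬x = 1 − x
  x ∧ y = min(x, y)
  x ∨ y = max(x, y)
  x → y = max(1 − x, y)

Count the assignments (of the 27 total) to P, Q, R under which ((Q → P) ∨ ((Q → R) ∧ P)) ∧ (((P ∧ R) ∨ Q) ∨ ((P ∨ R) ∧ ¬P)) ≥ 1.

6

value 1: 6 assignments (counts)
value 1/2: 16 assignments
value 0: 5 assignments
So 6 of the 27 assignments meet the threshold.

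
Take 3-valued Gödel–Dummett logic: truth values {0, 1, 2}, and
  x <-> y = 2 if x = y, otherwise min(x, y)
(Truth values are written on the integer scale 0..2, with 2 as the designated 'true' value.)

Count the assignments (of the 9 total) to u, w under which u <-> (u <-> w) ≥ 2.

4

u = 0, w = 0 ↦ 0  <
u = 0, w = 1 ↦ 2  ≥
u = 0, w = 2 ↦ 2  ≥
u = 1, w = 0 ↦ 0  <
u = 1, w = 1 ↦ 1  <
u = 1, w = 2 ↦ 2  ≥
u = 2, w = 0 ↦ 0  <
u = 2, w = 1 ↦ 1  <
u = 2, w = 2 ↦ 2  ≥
So 4 of the 9 assignments meet the threshold.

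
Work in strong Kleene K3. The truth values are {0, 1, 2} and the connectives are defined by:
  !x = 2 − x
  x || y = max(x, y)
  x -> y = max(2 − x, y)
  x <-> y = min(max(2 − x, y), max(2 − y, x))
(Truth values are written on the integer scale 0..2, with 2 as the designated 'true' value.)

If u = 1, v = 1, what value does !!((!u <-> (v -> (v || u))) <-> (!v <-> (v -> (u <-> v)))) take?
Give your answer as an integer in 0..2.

1

!u = !1 = 1
v || u = 1 || 1 = 1
v -> (v || u) = 1 -> 1 = 1
!u <-> (v -> (v || u)) = 1 <-> 1 = 1
!v = !1 = 1
u <-> v = 1 <-> 1 = 1
v -> (u <-> v) = 1 -> 1 = 1
!v <-> (v -> (u <-> v)) = 1 <-> 1 = 1
(!u <-> (v -> (v || u))) <-> (!v <-> (v -> (u <-> v))) = 1 <-> 1 = 1
!((!u <-> (v -> (v || u))) <-> (!v <-> (v -> (u <-> v)))) = !1 = 1
!!((!u <-> (v -> (v || u))) <-> (!v <-> (v -> (u <-> v)))) = !1 = 1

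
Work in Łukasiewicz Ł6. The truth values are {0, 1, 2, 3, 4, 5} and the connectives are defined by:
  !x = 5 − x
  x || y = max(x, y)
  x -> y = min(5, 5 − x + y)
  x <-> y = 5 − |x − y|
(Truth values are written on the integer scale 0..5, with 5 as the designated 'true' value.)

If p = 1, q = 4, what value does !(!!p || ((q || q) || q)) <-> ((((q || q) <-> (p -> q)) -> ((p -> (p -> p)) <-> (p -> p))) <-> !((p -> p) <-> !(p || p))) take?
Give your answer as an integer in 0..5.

!p = !1 = 4
!!p = !4 = 1
q || q = 4 || 4 = 4
(q || q) || q = 4 || 4 = 4
!!p || ((q || q) || q) = 1 || 4 = 4
!(!!p || ((q || q) || q)) = !4 = 1
q || q = 4 || 4 = 4
p -> q = 1 -> 4 = 5
(q || q) <-> (p -> q) = 4 <-> 5 = 4
p -> p = 1 -> 1 = 5
p -> (p -> p) = 1 -> 5 = 5
p -> p = 1 -> 1 = 5
(p -> (p -> p)) <-> (p -> p) = 5 <-> 5 = 5
((q || q) <-> (p -> q)) -> ((p -> (p -> p)) <-> (p -> p)) = 4 -> 5 = 5
p -> p = 1 -> 1 = 5
p || p = 1 || 1 = 1
!(p || p) = !1 = 4
(p -> p) <-> !(p || p) = 5 <-> 4 = 4
!((p -> p) <-> !(p || p)) = !4 = 1
(((q || q) <-> (p -> q)) -> ((p -> (p -> p)) <-> (p -> p))) <-> !((p -> p) <-> !(p || p)) = 5 <-> 1 = 1
!(!!p || ((q || q) || q)) <-> ((((q || q) <-> (p -> q)) -> ((p -> (p -> p)) <-> (p -> p))) <-> !((p -> p) <-> !(p || p))) = 1 <-> 1 = 5

5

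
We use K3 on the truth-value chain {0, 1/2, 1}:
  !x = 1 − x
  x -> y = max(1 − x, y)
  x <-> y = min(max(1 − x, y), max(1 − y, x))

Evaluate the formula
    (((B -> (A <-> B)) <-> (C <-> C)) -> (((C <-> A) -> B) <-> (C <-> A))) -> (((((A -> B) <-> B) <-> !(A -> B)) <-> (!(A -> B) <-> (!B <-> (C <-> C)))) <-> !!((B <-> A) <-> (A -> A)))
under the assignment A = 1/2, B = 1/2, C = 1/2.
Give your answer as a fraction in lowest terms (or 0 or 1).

A <-> B = 1/2 <-> 1/2 = 1/2
B -> (A <-> B) = 1/2 -> 1/2 = 1/2
C <-> C = 1/2 <-> 1/2 = 1/2
(B -> (A <-> B)) <-> (C <-> C) = 1/2 <-> 1/2 = 1/2
C <-> A = 1/2 <-> 1/2 = 1/2
(C <-> A) -> B = 1/2 -> 1/2 = 1/2
C <-> A = 1/2 <-> 1/2 = 1/2
((C <-> A) -> B) <-> (C <-> A) = 1/2 <-> 1/2 = 1/2
((B -> (A <-> B)) <-> (C <-> C)) -> (((C <-> A) -> B) <-> (C <-> A)) = 1/2 -> 1/2 = 1/2
A -> B = 1/2 -> 1/2 = 1/2
(A -> B) <-> B = 1/2 <-> 1/2 = 1/2
A -> B = 1/2 -> 1/2 = 1/2
!(A -> B) = !1/2 = 1/2
((A -> B) <-> B) <-> !(A -> B) = 1/2 <-> 1/2 = 1/2
A -> B = 1/2 -> 1/2 = 1/2
!(A -> B) = !1/2 = 1/2
!B = !1/2 = 1/2
C <-> C = 1/2 <-> 1/2 = 1/2
!B <-> (C <-> C) = 1/2 <-> 1/2 = 1/2
!(A -> B) <-> (!B <-> (C <-> C)) = 1/2 <-> 1/2 = 1/2
(((A -> B) <-> B) <-> !(A -> B)) <-> (!(A -> B) <-> (!B <-> (C <-> C))) = 1/2 <-> 1/2 = 1/2
B <-> A = 1/2 <-> 1/2 = 1/2
A -> A = 1/2 -> 1/2 = 1/2
(B <-> A) <-> (A -> A) = 1/2 <-> 1/2 = 1/2
!((B <-> A) <-> (A -> A)) = !1/2 = 1/2
!!((B <-> A) <-> (A -> A)) = !1/2 = 1/2
((((A -> B) <-> B) <-> !(A -> B)) <-> (!(A -> B) <-> (!B <-> (C <-> C)))) <-> !!((B <-> A) <-> (A -> A)) = 1/2 <-> 1/2 = 1/2
(((B -> (A <-> B)) <-> (C <-> C)) -> (((C <-> A) -> B) <-> (C <-> A))) -> (((((A -> B) <-> B) <-> !(A -> B)) <-> (!(A -> B) <-> (!B <-> (C <-> C)))) <-> !!((B <-> A) <-> (A -> A))) = 1/2 -> 1/2 = 1/2

1/2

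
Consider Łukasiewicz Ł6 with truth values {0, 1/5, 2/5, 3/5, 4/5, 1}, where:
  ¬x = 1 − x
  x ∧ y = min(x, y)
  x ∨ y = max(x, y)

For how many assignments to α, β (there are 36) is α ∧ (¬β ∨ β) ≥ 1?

2

value 1: 2 assignments (counts)
value 4/5: 6 assignments
value 3/5: 10 assignments
value 2/5: 6 assignments
value 1/5: 6 assignments
value 0: 6 assignments
So 2 of the 36 assignments meet the threshold.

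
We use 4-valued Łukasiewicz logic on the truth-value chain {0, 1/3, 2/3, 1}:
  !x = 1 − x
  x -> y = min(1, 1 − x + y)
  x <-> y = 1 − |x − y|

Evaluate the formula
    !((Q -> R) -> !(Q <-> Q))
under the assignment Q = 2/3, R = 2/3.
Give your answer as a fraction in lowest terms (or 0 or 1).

1

Q -> R = 2/3 -> 2/3 = 1
Q <-> Q = 2/3 <-> 2/3 = 1
!(Q <-> Q) = !1 = 0
(Q -> R) -> !(Q <-> Q) = 1 -> 0 = 0
!((Q -> R) -> !(Q <-> Q)) = !0 = 1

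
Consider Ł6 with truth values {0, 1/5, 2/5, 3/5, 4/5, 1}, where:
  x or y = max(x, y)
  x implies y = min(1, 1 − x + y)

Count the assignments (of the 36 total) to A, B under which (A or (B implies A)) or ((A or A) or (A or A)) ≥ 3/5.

value 1: 21 assignments (counts)
value 4/5: 5 assignments (counts)
value 3/5: 4 assignments (counts)
value 2/5: 3 assignments
value 1/5: 2 assignments
value 0: 1 assignment
So 30 of the 36 assignments meet the threshold.

30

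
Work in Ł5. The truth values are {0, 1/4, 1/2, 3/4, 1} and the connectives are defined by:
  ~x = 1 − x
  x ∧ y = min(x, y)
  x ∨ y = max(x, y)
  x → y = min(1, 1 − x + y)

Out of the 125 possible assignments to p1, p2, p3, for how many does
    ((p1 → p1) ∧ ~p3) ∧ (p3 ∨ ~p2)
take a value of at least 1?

5

value 1: 5 assignments (counts)
value 3/4: 15 assignments
value 1/2: 35 assignments
value 1/4: 40 assignments
value 0: 30 assignments
So 5 of the 125 assignments meet the threshold.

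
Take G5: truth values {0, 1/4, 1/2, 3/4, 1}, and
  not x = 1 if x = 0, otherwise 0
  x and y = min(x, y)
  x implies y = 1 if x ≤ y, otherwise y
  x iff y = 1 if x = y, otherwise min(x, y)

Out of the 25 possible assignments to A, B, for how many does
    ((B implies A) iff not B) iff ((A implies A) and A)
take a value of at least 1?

1

value 1: 1 assignment (counts)
value 3/4: 1 assignment
value 1/2: 1 assignment
value 1/4: 1 assignment
value 0: 21 assignments
So 1 of the 25 assignments meets the threshold.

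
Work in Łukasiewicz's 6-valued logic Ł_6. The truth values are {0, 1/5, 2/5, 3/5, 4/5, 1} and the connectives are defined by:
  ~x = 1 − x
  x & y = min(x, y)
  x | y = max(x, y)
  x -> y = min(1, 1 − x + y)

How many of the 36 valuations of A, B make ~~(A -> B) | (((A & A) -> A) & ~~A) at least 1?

value 1: 26 assignments (counts)
value 4/5: 7 assignments
value 3/5: 3 assignments
So 26 of the 36 assignments meet the threshold.

26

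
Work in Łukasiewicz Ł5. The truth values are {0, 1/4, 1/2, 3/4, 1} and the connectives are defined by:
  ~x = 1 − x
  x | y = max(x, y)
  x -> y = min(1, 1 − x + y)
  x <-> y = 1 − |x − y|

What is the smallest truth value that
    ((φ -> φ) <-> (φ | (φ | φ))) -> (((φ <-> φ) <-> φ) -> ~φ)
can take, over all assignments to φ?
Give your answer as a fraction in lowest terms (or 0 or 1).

0

Take φ = 1:
φ -> φ = 1 -> 1 = 1
φ | φ = 1 | 1 = 1
φ | (φ | φ) = 1 | 1 = 1
(φ -> φ) <-> (φ | (φ | φ)) = 1 <-> 1 = 1
φ <-> φ = 1 <-> 1 = 1
(φ <-> φ) <-> φ = 1 <-> 1 = 1
~φ = ~1 = 0
((φ <-> φ) <-> φ) -> ~φ = 1 -> 0 = 0
((φ -> φ) <-> (φ | (φ | φ))) -> (((φ <-> φ) <-> φ) -> ~φ) = 1 -> 0 = 0
No assignment yields a value below 0, so this is the minimum.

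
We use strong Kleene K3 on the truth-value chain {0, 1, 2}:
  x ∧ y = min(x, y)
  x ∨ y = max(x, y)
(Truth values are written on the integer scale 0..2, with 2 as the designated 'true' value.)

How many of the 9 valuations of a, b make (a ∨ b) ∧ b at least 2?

3

a = 0, b = 0 ↦ 0  <
a = 0, b = 1 ↦ 1  <
a = 0, b = 2 ↦ 2  ≥
a = 1, b = 0 ↦ 0  <
a = 1, b = 1 ↦ 1  <
a = 1, b = 2 ↦ 2  ≥
a = 2, b = 0 ↦ 0  <
a = 2, b = 1 ↦ 1  <
a = 2, b = 2 ↦ 2  ≥
So 3 of the 9 assignments meet the threshold.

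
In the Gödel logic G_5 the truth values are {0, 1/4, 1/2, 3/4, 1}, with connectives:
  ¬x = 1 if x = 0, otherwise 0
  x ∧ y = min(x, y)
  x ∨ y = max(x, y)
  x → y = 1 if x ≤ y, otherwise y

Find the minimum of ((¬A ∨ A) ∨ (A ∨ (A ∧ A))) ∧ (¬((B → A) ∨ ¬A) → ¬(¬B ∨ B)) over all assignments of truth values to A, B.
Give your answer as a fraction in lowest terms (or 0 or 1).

Take A = 1/4, B = 0:
¬A = ¬1/4 = 0
¬A ∨ A = 0 ∨ 1/4 = 1/4
A ∧ A = 1/4 ∧ 1/4 = 1/4
A ∨ (A ∧ A) = 1/4 ∨ 1/4 = 1/4
(¬A ∨ A) ∨ (A ∨ (A ∧ A)) = 1/4 ∨ 1/4 = 1/4
B → A = 0 → 1/4 = 1
¬A = ¬1/4 = 0
(B → A) ∨ ¬A = 1 ∨ 0 = 1
¬((B → A) ∨ ¬A) = ¬1 = 0
¬B = ¬0 = 1
¬B ∨ B = 1 ∨ 0 = 1
¬(¬B ∨ B) = ¬1 = 0
¬((B → A) ∨ ¬A) → ¬(¬B ∨ B) = 0 → 0 = 1
((¬A ∨ A) ∨ (A ∨ (A ∧ A))) ∧ (¬((B → A) ∨ ¬A) → ¬(¬B ∨ B)) = 1/4 ∧ 1 = 1/4
No assignment yields a value below 1/4, so this is the minimum.

1/4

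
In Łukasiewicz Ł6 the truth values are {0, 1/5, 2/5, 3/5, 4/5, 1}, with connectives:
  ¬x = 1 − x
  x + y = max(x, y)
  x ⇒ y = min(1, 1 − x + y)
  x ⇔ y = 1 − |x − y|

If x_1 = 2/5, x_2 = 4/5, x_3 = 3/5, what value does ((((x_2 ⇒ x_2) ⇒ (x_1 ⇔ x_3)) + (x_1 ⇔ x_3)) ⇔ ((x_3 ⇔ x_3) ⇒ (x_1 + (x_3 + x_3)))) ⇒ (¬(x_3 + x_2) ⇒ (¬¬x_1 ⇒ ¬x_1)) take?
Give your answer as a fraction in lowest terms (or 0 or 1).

x_2 ⇒ x_2 = 4/5 ⇒ 4/5 = 1
x_1 ⇔ x_3 = 2/5 ⇔ 3/5 = 4/5
(x_2 ⇒ x_2) ⇒ (x_1 ⇔ x_3) = 1 ⇒ 4/5 = 4/5
x_1 ⇔ x_3 = 2/5 ⇔ 3/5 = 4/5
((x_2 ⇒ x_2) ⇒ (x_1 ⇔ x_3)) + (x_1 ⇔ x_3) = 4/5 + 4/5 = 4/5
x_3 ⇔ x_3 = 3/5 ⇔ 3/5 = 1
x_3 + x_3 = 3/5 + 3/5 = 3/5
x_1 + (x_3 + x_3) = 2/5 + 3/5 = 3/5
(x_3 ⇔ x_3) ⇒ (x_1 + (x_3 + x_3)) = 1 ⇒ 3/5 = 3/5
(((x_2 ⇒ x_2) ⇒ (x_1 ⇔ x_3)) + (x_1 ⇔ x_3)) ⇔ ((x_3 ⇔ x_3) ⇒ (x_1 + (x_3 + x_3))) = 4/5 ⇔ 3/5 = 4/5
x_3 + x_2 = 3/5 + 4/5 = 4/5
¬(x_3 + x_2) = ¬4/5 = 1/5
¬x_1 = ¬2/5 = 3/5
¬¬x_1 = ¬3/5 = 2/5
¬x_1 = ¬2/5 = 3/5
¬¬x_1 ⇒ ¬x_1 = 2/5 ⇒ 3/5 = 1
¬(x_3 + x_2) ⇒ (¬¬x_1 ⇒ ¬x_1) = 1/5 ⇒ 1 = 1
((((x_2 ⇒ x_2) ⇒ (x_1 ⇔ x_3)) + (x_1 ⇔ x_3)) ⇔ ((x_3 ⇔ x_3) ⇒ (x_1 + (x_3 + x_3)))) ⇒ (¬(x_3 + x_2) ⇒ (¬¬x_1 ⇒ ¬x_1)) = 4/5 ⇒ 1 = 1

1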